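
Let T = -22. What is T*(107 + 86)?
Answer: -4246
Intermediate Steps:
T*(107 + 86) = -22*(107 + 86) = -22*193 = -4246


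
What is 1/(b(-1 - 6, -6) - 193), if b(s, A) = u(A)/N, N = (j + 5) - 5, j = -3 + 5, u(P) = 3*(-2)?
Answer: -1/196 ≈ -0.0051020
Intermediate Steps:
u(P) = -6
j = 2
N = 2 (N = (2 + 5) - 5 = 7 - 5 = 2)
b(s, A) = -3 (b(s, A) = -6/2 = -6*½ = -3)
1/(b(-1 - 6, -6) - 193) = 1/(-3 - 193) = 1/(-196) = -1/196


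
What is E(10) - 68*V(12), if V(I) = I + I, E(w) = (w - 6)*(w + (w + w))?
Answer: -1512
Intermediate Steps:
E(w) = 3*w*(-6 + w) (E(w) = (-6 + w)*(w + 2*w) = (-6 + w)*(3*w) = 3*w*(-6 + w))
V(I) = 2*I
E(10) - 68*V(12) = 3*10*(-6 + 10) - 136*12 = 3*10*4 - 68*24 = 120 - 1632 = -1512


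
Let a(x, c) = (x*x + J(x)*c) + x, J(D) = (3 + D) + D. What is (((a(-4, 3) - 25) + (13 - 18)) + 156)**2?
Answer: 15129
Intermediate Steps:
J(D) = 3 + 2*D
a(x, c) = x + x**2 + c*(3 + 2*x) (a(x, c) = (x*x + (3 + 2*x)*c) + x = (x**2 + c*(3 + 2*x)) + x = x + x**2 + c*(3 + 2*x))
(((a(-4, 3) - 25) + (13 - 18)) + 156)**2 = ((((-4 + (-4)**2 + 3*(3 + 2*(-4))) - 25) + (13 - 18)) + 156)**2 = ((((-4 + 16 + 3*(3 - 8)) - 25) - 5) + 156)**2 = ((((-4 + 16 + 3*(-5)) - 25) - 5) + 156)**2 = ((((-4 + 16 - 15) - 25) - 5) + 156)**2 = (((-3 - 25) - 5) + 156)**2 = ((-28 - 5) + 156)**2 = (-33 + 156)**2 = 123**2 = 15129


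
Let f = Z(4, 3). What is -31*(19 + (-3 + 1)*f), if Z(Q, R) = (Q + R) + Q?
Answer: 93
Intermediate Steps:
Z(Q, R) = R + 2*Q
f = 11 (f = 3 + 2*4 = 3 + 8 = 11)
-31*(19 + (-3 + 1)*f) = -31*(19 + (-3 + 1)*11) = -31*(19 - 2*11) = -31*(19 - 22) = -31*(-3) = 93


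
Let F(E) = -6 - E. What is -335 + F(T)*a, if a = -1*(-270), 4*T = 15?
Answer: -5935/2 ≈ -2967.5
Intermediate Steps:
T = 15/4 (T = (¼)*15 = 15/4 ≈ 3.7500)
a = 270
-335 + F(T)*a = -335 + (-6 - 1*15/4)*270 = -335 + (-6 - 15/4)*270 = -335 - 39/4*270 = -335 - 5265/2 = -5935/2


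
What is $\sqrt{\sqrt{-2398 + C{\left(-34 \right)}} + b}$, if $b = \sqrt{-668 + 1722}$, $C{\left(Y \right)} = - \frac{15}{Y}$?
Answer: $\frac{\sqrt{1156 \sqrt{1054} + 34 i \sqrt{2771578}}}{34} \approx 6.7533 + 3.6252 i$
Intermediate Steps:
$b = \sqrt{1054} \approx 32.465$
$\sqrt{\sqrt{-2398 + C{\left(-34 \right)}} + b} = \sqrt{\sqrt{-2398 - \frac{15}{-34}} + \sqrt{1054}} = \sqrt{\sqrt{-2398 - - \frac{15}{34}} + \sqrt{1054}} = \sqrt{\sqrt{-2398 + \frac{15}{34}} + \sqrt{1054}} = \sqrt{\sqrt{- \frac{81517}{34}} + \sqrt{1054}} = \sqrt{\frac{i \sqrt{2771578}}{34} + \sqrt{1054}} = \sqrt{\sqrt{1054} + \frac{i \sqrt{2771578}}{34}}$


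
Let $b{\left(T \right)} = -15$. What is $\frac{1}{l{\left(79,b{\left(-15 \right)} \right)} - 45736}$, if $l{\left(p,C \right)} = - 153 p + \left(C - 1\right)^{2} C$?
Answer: $- \frac{1}{61663} \approx -1.6217 \cdot 10^{-5}$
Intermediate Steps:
$l{\left(p,C \right)} = - 153 p + C \left(-1 + C\right)^{2}$ ($l{\left(p,C \right)} = - 153 p + \left(-1 + C\right)^{2} C = - 153 p + C \left(-1 + C\right)^{2}$)
$\frac{1}{l{\left(79,b{\left(-15 \right)} \right)} - 45736} = \frac{1}{\left(\left(-153\right) 79 - 15 \left(-1 - 15\right)^{2}\right) - 45736} = \frac{1}{\left(-12087 - 15 \left(-16\right)^{2}\right) - 45736} = \frac{1}{\left(-12087 - 3840\right) - 45736} = \frac{1}{-15927 - 45736} = \frac{1}{-61663} = - \frac{1}{61663}$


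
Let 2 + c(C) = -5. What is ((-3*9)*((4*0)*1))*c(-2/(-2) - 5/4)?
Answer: 0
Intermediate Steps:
c(C) = -7 (c(C) = -2 - 5 = -7)
((-3*9)*((4*0)*1))*c(-2/(-2) - 5/4) = ((-3*9)*((4*0)*1))*(-7) = -0*(-7) = -27*0*(-7) = 0*(-7) = 0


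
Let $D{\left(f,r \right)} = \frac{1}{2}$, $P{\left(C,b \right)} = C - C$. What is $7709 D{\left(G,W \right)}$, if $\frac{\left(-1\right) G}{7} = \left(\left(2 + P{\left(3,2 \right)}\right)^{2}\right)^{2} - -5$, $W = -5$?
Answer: $\frac{7709}{2} \approx 3854.5$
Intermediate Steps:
$P{\left(C,b \right)} = 0$
$G = -147$ ($G = - 7 \left(\left(\left(2 + 0\right)^{2}\right)^{2} - -5\right) = - 7 \left(\left(2^{2}\right)^{2} + 5\right) = - 7 \left(4^{2} + 5\right) = - 7 \left(16 + 5\right) = \left(-7\right) 21 = -147$)
$D{\left(f,r \right)} = \frac{1}{2}$
$7709 D{\left(G,W \right)} = 7709 \cdot \frac{1}{2} = \frac{7709}{2}$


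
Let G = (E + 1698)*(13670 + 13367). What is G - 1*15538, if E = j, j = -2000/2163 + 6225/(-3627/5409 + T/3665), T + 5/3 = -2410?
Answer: -306917998446517289/3797890572 ≈ -8.0813e+7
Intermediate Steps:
T = -7235/3 (T = -5/3 - 2410 = -7235/3 ≈ -2411.7)
j = -17798412703325/3797890572 (j = -2000/2163 + 6225/(-3627/5409 - 7235/3/3665) = -2000*1/2163 + 6225/(-3627*1/5409 - 7235/3*1/3665) = -2000/2163 + 6225/(-403/601 - 1447/2199) = -2000/2163 + 6225/(-1755844/1321599) = -2000/2163 + 6225*(-1321599/1755844) = -2000/2163 - 8226953775/1755844 = -17798412703325/3797890572 ≈ -4686.4)
E = -17798412703325/3797890572 ≈ -4686.4
G = -306858986822809553/3797890572 (G = (-17798412703325/3797890572 + 1698)*(13670 + 13367) = -11349594512069/3797890572*27037 = -306858986822809553/3797890572 ≈ -8.0797e+7)
G - 1*15538 = -306858986822809553/3797890572 - 1*15538 = -306858986822809553/3797890572 - 15538 = -306917998446517289/3797890572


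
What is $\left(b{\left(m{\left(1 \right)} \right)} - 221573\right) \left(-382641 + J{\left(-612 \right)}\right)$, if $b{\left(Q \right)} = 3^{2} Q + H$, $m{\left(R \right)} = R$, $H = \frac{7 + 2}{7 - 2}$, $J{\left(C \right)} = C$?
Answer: $\frac{424571889183}{5} \approx 8.4914 \cdot 10^{10}$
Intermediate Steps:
$H = \frac{9}{5} \approx 1.8$
$b{\left(Q \right)} = \frac{9}{5} + 9 Q$ ($b{\left(Q \right)} = 3^{2} Q + \frac{9}{5} = 9 Q + \frac{9}{5} = \frac{9}{5} + 9 Q$)
$\left(b{\left(m{\left(1 \right)} \right)} - 221573\right) \left(-382641 + J{\left(-612 \right)}\right) = \left(\left(\frac{9}{5} + 9 \cdot 1\right) - 221573\right) \left(-382641 - 612\right) = \left(\left(\frac{9}{5} + 9\right) - 221573\right) \left(-383253\right) = \left(\frac{54}{5} - 221573\right) \left(-383253\right) = \left(- \frac{1107811}{5}\right) \left(-383253\right) = \frac{424571889183}{5}$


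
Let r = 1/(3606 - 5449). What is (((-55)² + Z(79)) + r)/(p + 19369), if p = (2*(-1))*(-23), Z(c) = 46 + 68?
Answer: 5785176/35781845 ≈ 0.16168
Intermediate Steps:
Z(c) = 114
p = 46 (p = -2*(-23) = 46)
r = -1/1843 (r = 1/(-1843) = -1/1843 ≈ -0.00054259)
(((-55)² + Z(79)) + r)/(p + 19369) = (((-55)² + 114) - 1/1843)/(46 + 19369) = ((3025 + 114) - 1/1843)/19415 = (3139 - 1/1843)*(1/19415) = (5785176/1843)*(1/19415) = 5785176/35781845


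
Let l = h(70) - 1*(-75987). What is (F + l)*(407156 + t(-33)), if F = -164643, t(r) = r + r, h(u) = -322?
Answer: -36222054020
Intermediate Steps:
t(r) = 2*r
l = 75665 (l = -322 - 1*(-75987) = -322 + 75987 = 75665)
(F + l)*(407156 + t(-33)) = (-164643 + 75665)*(407156 + 2*(-33)) = -88978*(407156 - 66) = -88978*407090 = -36222054020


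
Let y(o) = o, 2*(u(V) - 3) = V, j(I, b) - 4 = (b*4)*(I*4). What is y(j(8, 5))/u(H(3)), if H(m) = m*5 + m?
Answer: 161/3 ≈ 53.667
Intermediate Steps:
j(I, b) = 4 + 16*I*b (j(I, b) = 4 + (b*4)*(I*4) = 4 + (4*b)*(4*I) = 4 + 16*I*b)
H(m) = 6*m (H(m) = 5*m + m = 6*m)
u(V) = 3 + V/2
y(j(8, 5))/u(H(3)) = (4 + 16*8*5)/(3 + (6*3)/2) = (4 + 640)/(3 + (½)*18) = 644/(3 + 9) = 644/12 = 644*(1/12) = 161/3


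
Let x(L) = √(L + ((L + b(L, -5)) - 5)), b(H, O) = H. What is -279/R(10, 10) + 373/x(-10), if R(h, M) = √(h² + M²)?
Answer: -279*√2/20 - 373*I*√35/35 ≈ -19.728 - 63.049*I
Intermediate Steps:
R(h, M) = √(M² + h²)
x(L) = √(-5 + 3*L) (x(L) = √(L + ((L + L) - 5)) = √(L + (2*L - 5)) = √(L + (-5 + 2*L)) = √(-5 + 3*L))
-279/R(10, 10) + 373/x(-10) = -279/√(10² + 10²) + 373/(√(-5 + 3*(-10))) = -279/√(100 + 100) + 373/(√(-5 - 30)) = -279*√2/20 + 373/(√(-35)) = -279*√2/20 + 373/((I*√35)) = -279*√2/20 + 373*(-I*√35/35) = -279*√2/20 - 373*I*√35/35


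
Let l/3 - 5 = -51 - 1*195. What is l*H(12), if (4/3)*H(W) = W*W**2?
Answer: -937008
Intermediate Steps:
l = -723 (l = 15 + 3*(-51 - 1*195) = 15 + 3*(-51 - 195) = 15 + 3*(-246) = 15 - 738 = -723)
H(W) = 3*W**3/4 (H(W) = 3*(W*W**2)/4 = 3*W**3/4)
l*H(12) = -2169*12**3/4 = -2169*1728/4 = -723*1296 = -937008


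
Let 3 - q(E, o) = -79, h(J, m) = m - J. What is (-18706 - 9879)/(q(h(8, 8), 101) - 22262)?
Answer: 5717/4436 ≈ 1.2888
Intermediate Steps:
q(E, o) = 82 (q(E, o) = 3 - 1*(-79) = 3 + 79 = 82)
(-18706 - 9879)/(q(h(8, 8), 101) - 22262) = (-18706 - 9879)/(82 - 22262) = -28585/(-22180) = -28585*(-1/22180) = 5717/4436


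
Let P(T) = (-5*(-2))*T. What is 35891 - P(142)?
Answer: 34471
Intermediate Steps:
P(T) = 10*T
35891 - P(142) = 35891 - 10*142 = 35891 - 1*1420 = 35891 - 1420 = 34471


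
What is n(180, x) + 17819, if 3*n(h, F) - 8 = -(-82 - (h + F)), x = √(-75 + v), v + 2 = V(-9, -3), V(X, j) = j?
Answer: 17909 + 4*I*√5/3 ≈ 17909.0 + 2.9814*I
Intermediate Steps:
v = -5 (v = -2 - 3 = -5)
x = 4*I*√5 (x = √(-75 - 5) = √(-80) = 4*I*√5 ≈ 8.9443*I)
n(h, F) = 30 + F/3 + h/3 (n(h, F) = 8/3 + (-(-82 - (h + F)))/3 = 8/3 + (-(-82 - (F + h)))/3 = 8/3 + (-(-82 + (-F - h)))/3 = 8/3 + (-(-82 - F - h))/3 = 8/3 + (82 + F + h)/3 = 8/3 + (82/3 + F/3 + h/3) = 30 + F/3 + h/3)
n(180, x) + 17819 = (30 + (4*I*√5)/3 + (⅓)*180) + 17819 = (30 + 4*I*√5/3 + 60) + 17819 = (90 + 4*I*√5/3) + 17819 = 17909 + 4*I*√5/3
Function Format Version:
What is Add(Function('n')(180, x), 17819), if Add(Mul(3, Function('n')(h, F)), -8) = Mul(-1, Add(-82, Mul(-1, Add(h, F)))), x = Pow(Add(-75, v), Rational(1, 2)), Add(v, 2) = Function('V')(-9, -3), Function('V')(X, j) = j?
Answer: Add(17909, Mul(Rational(4, 3), I, Pow(5, Rational(1, 2)))) ≈ Add(17909., Mul(2.9814, I))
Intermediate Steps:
v = -5 (v = Add(-2, -3) = -5)
x = Mul(4, I, Pow(5, Rational(1, 2))) (x = Pow(Add(-75, -5), Rational(1, 2)) = Pow(-80, Rational(1, 2)) = Mul(4, I, Pow(5, Rational(1, 2))) ≈ Mul(8.9443, I))
Function('n')(h, F) = Add(30, Mul(Rational(1, 3), F), Mul(Rational(1, 3), h)) (Function('n')(h, F) = Add(Rational(8, 3), Mul(Rational(1, 3), Mul(-1, Add(-82, Mul(-1, Add(h, F)))))) = Add(Rational(8, 3), Mul(Rational(1, 3), Mul(-1, Add(-82, Mul(-1, Add(F, h)))))) = Add(Rational(8, 3), Mul(Rational(1, 3), Mul(-1, Add(-82, Add(Mul(-1, F), Mul(-1, h)))))) = Add(Rational(8, 3), Mul(Rational(1, 3), Mul(-1, Add(-82, Mul(-1, F), Mul(-1, h))))) = Add(Rational(8, 3), Mul(Rational(1, 3), Add(82, F, h))) = Add(Rational(8, 3), Add(Rational(82, 3), Mul(Rational(1, 3), F), Mul(Rational(1, 3), h))) = Add(30, Mul(Rational(1, 3), F), Mul(Rational(1, 3), h)))
Add(Function('n')(180, x), 17819) = Add(Add(30, Mul(Rational(1, 3), Mul(4, I, Pow(5, Rational(1, 2)))), Mul(Rational(1, 3), 180)), 17819) = Add(Add(30, Mul(Rational(4, 3), I, Pow(5, Rational(1, 2))), 60), 17819) = Add(Add(90, Mul(Rational(4, 3), I, Pow(5, Rational(1, 2)))), 17819) = Add(17909, Mul(Rational(4, 3), I, Pow(5, Rational(1, 2))))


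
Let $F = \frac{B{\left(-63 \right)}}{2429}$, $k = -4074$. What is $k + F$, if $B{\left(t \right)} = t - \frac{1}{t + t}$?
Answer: $- \frac{1246871933}{306054} \approx -4074.0$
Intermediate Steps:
$B{\left(t \right)} = t - \frac{1}{2 t}$
$F = - \frac{7937}{306054}$ ($F = \frac{-63 - \frac{1}{2 \left(-63\right)}}{2429} = \left(-63 - - \frac{1}{126}\right) \frac{1}{2429} = \left(-63 + \frac{1}{126}\right) \frac{1}{2429} = \left(- \frac{7937}{126}\right) \frac{1}{2429} = - \frac{7937}{306054} \approx -0.025933$)
$k + F = -4074 - \frac{7937}{306054} = - \frac{1246871933}{306054}$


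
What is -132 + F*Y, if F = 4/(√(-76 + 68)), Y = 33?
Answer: -132 - 33*I*√2 ≈ -132.0 - 46.669*I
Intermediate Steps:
F = -I*√2 (F = 4/(√(-8)) = 4/((2*I*√2)) = 4*(-I*√2/4) = -I*√2 ≈ -1.4142*I)
-132 + F*Y = -132 - I*√2*33 = -132 - 33*I*√2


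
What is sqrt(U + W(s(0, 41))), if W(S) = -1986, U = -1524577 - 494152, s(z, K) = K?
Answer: I*sqrt(2020715) ≈ 1421.5*I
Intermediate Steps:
U = -2018729
sqrt(U + W(s(0, 41))) = sqrt(-2018729 - 1986) = sqrt(-2020715) = I*sqrt(2020715)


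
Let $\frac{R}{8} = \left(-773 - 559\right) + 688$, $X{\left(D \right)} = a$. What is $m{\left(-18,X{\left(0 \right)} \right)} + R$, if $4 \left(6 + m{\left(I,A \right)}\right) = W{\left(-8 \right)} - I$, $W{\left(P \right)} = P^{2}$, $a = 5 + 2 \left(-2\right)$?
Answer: $- \frac{10275}{2} \approx -5137.5$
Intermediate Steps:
$a = 1$ ($a = 5 - 4 = 1$)
$X{\left(D \right)} = 1$
$R = -5152$ ($R = 8 \left(\left(-773 - 559\right) + 688\right) = 8 \left(-1332 + 688\right) = 8 \left(-644\right) = -5152$)
$m{\left(I,A \right)} = 10 - \frac{I}{4}$ ($m{\left(I,A \right)} = -6 + \frac{\left(-8\right)^{2} - I}{4} = -6 + \frac{64 - I}{4} = -6 - \left(-16 + \frac{I}{4}\right) = 10 - \frac{I}{4}$)
$m{\left(-18,X{\left(0 \right)} \right)} + R = \left(10 - - \frac{9}{2}\right) - 5152 = \left(10 + \frac{9}{2}\right) - 5152 = \frac{29}{2} - 5152 = - \frac{10275}{2}$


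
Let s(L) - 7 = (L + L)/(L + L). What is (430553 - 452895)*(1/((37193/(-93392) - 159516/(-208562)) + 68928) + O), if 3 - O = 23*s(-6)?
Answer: 208819035463887752618/51638010070843 ≈ 4.0439e+6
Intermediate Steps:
s(L) = 8 (s(L) = 7 + (L + L)/(L + L) = 7 + (2*L)/((2*L)) = 7 + (2*L)*(1/(2*L)) = 7 + 1 = 8)
O = -181 (O = 3 - 23*8 = 3 - 1*184 = 3 - 184 = -181)
(430553 - 452895)*(1/((37193/(-93392) - 159516/(-208562)) + 68928) + O) = (430553 - 452895)*(1/((37193/(-93392) - 159516/(-208562)) + 68928) - 181) = -22342*(1/((37193*(-1/93392) - 159516*(-1/208562)) + 68928) - 181) = -22342*(1/((-2861/7184 + 79758/104281) + 68928) - 181) = -22342*(1/(274633531/749154704 + 68928) - 181) = -22342*(1/(51638010070843/749154704) - 181) = -22342*(749154704/51638010070843 - 181) = -22342*(-9346479073667879/51638010070843) = 208819035463887752618/51638010070843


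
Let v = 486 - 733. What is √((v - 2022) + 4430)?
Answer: √2161 ≈ 46.487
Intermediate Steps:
v = -247
√((v - 2022) + 4430) = √((-247 - 2022) + 4430) = √(-2269 + 4430) = √2161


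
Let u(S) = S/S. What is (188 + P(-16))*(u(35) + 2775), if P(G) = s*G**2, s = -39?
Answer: -27193696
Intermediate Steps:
u(S) = 1
P(G) = -39*G**2
(188 + P(-16))*(u(35) + 2775) = (188 - 39*(-16)**2)*(1 + 2775) = (188 - 39*256)*2776 = (188 - 9984)*2776 = -9796*2776 = -27193696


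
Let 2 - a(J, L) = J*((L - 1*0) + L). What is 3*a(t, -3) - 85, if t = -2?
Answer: -115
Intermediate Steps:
a(J, L) = 2 - 2*J*L (a(J, L) = 2 - J*((L - 1*0) + L) = 2 - J*((L + 0) + L) = 2 - J*(L + L) = 2 - J*2*L = 2 - 2*J*L)
3*a(t, -3) - 85 = 3*(2 - 2*(-2)*(-3)) - 85 = 3*(2 - 12) - 85 = 3*(-10) - 85 = -30 - 85 = -115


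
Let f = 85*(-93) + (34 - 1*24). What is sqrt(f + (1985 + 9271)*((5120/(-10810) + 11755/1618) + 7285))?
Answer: sqrt(62766076357437145333)/874529 ≈ 9059.2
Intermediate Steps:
f = -7895 (f = -7905 + (34 - 24) = -7905 + 10 = -7895)
sqrt(f + (1985 + 9271)*((5120/(-10810) + 11755/1618) + 7285)) = sqrt(-7895 + (1985 + 9271)*((5120/(-10810) + 11755/1618) + 7285)) = sqrt(-7895 + 11256*((5120*(-1/10810) + 11755*(1/1618)) + 7285)) = sqrt(-7895 + 11256*((-512/1081 + 11755/1618) + 7285)) = sqrt(-7895 + 11256*(11878739/1749058 + 7285)) = sqrt(-7895 + 11256*(12753766269/1749058)) = sqrt(-7895 + 71778196561932/874529) = sqrt(71771292155477/874529) = sqrt(62766076357437145333)/874529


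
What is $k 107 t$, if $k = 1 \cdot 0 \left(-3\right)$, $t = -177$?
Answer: $0$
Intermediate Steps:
$k = 0$ ($k = 0 \left(-3\right) = 0$)
$k 107 t = 0 \cdot 107 \left(-177\right) = 0 \left(-177\right) = 0$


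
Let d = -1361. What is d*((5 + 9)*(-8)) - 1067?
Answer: 151365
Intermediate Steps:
d*((5 + 9)*(-8)) - 1067 = -1361*(5 + 9)*(-8) - 1067 = -19054*(-8) - 1067 = -1361*(-112) - 1067 = 152432 - 1067 = 151365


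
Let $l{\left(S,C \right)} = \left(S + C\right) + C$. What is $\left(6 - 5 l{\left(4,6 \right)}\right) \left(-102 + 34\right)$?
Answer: $5032$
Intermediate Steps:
$l{\left(S,C \right)} = S + 2 C$ ($l{\left(S,C \right)} = \left(C + S\right) + C = S + 2 C$)
$\left(6 - 5 l{\left(4,6 \right)}\right) \left(-102 + 34\right) = \left(6 - 5 \left(4 + 2 \cdot 6\right)\right) \left(-102 + 34\right) = \left(6 - 5 \left(4 + 12\right)\right) \left(-68\right) = \left(6 - 80\right) \left(-68\right) = \left(-74\right) \left(-68\right) = 5032$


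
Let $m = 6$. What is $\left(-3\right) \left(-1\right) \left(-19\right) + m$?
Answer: $-51$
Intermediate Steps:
$\left(-3\right) \left(-1\right) \left(-19\right) + m = \left(-3\right) \left(-1\right) \left(-19\right) + 6 = 3 \left(-19\right) + 6 = -57 + 6 = -51$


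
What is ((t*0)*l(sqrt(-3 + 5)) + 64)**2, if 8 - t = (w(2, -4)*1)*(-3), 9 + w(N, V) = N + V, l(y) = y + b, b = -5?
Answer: 4096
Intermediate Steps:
l(y) = -5 + y (l(y) = y - 5 = -5 + y)
w(N, V) = -9 + N + V (w(N, V) = -9 + (N + V) = -9 + N + V)
t = -25 (t = 8 - (-9 + 2 - 4)*1*(-3) = 8 - (-11*1)*(-3) = 8 - (-11)*(-3) = 8 - 1*33 = 8 - 33 = -25)
((t*0)*l(sqrt(-3 + 5)) + 64)**2 = ((-25*0)*(-5 + sqrt(-3 + 5)) + 64)**2 = (0*(-5 + sqrt(2)) + 64)**2 = (0 + 64)**2 = 64**2 = 4096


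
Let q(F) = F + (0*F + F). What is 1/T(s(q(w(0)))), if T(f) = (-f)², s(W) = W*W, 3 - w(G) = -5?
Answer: 1/65536 ≈ 1.5259e-5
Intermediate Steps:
w(G) = 8 (w(G) = 3 - 1*(-5) = 3 + 5 = 8)
q(F) = 2*F (q(F) = F + (0 + F) = F + F = 2*F)
s(W) = W²
T(f) = f²
1/T(s(q(w(0)))) = 1/(((2*8)²)²) = 1/((16²)²) = 1/(256²) = 1/65536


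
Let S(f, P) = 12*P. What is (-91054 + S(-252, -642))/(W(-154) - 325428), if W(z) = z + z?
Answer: 49379/162868 ≈ 0.30318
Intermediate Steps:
W(z) = 2*z
(-91054 + S(-252, -642))/(W(-154) - 325428) = (-91054 + 12*(-642))/(2*(-154) - 325428) = (-91054 - 7704)/(-308 - 325428) = -98758/(-325736) = -98758*(-1/325736) = 49379/162868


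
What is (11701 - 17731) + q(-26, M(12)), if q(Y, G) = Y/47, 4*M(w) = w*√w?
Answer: -283436/47 ≈ -6030.6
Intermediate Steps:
M(w) = w^(3/2)/4 (M(w) = (w*√w)/4 = w^(3/2)/4)
q(Y, G) = Y/47 (q(Y, G) = Y*(1/47) = Y/47)
(11701 - 17731) + q(-26, M(12)) = (11701 - 17731) + (1/47)*(-26) = -6030 - 26/47 = -283436/47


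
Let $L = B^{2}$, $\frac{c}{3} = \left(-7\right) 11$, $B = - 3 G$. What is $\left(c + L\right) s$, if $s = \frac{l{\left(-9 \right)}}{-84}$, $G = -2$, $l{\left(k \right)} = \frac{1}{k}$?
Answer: $- \frac{65}{252} \approx -0.25794$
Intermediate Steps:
$B = 6$ ($B = \left(-3\right) \left(-2\right) = 6$)
$c = -231$ ($c = 3 \left(\left(-7\right) 11\right) = 3 \left(-77\right) = -231$)
$s = \frac{1}{756}$ ($s = \frac{1}{\left(-9\right) \left(-84\right)} = \left(- \frac{1}{9}\right) \left(- \frac{1}{84}\right) = \frac{1}{756} \approx 0.0013228$)
$L = 36$ ($L = 6^{2} = 36$)
$\left(c + L\right) s = \left(-231 + 36\right) \frac{1}{756} = \left(-195\right) \frac{1}{756} = - \frac{65}{252}$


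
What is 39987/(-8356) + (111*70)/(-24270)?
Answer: -34513687/6760004 ≈ -5.1056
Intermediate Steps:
39987/(-8356) + (111*70)/(-24270) = 39987*(-1/8356) + 7770*(-1/24270) = -39987/8356 - 259/809 = -34513687/6760004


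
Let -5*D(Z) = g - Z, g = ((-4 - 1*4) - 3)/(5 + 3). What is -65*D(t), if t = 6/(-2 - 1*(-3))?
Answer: -767/8 ≈ -95.875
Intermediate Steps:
t = 6 (t = 6/(-2 + 3) = 6/1 = 6*1 = 6)
g = -11/8 (g = ((-4 - 4) - 3)/8 = (-8 - 3)*(⅛) = -11*⅛ = -11/8 ≈ -1.3750)
D(Z) = 11/40 + Z/5 (D(Z) = -(-11/8 - Z)/5 = 11/40 + Z/5)
-65*D(t) = -65*(11/40 + (⅕)*6) = -65*(11/40 + 6/5) = -65*59/40 = -767/8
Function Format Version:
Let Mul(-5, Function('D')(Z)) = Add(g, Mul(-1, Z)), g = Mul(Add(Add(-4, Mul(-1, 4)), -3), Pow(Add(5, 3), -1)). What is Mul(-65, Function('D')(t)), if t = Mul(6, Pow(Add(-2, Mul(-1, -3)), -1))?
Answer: Rational(-767, 8) ≈ -95.875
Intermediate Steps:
t = 6 (t = Mul(6, Pow(Add(-2, 3), -1)) = Mul(6, Pow(1, -1)) = Mul(6, 1) = 6)
g = Rational(-11, 8) (g = Mul(Add(Add(-4, -4), -3), Pow(8, -1)) = Mul(Add(-8, -3), Rational(1, 8)) = Mul(-11, Rational(1, 8)) = Rational(-11, 8) ≈ -1.3750)
Function('D')(Z) = Add(Rational(11, 40), Mul(Rational(1, 5), Z)) (Function('D')(Z) = Mul(Rational(-1, 5), Add(Rational(-11, 8), Mul(-1, Z))) = Add(Rational(11, 40), Mul(Rational(1, 5), Z)))
Mul(-65, Function('D')(t)) = Mul(-65, Add(Rational(11, 40), Mul(Rational(1, 5), 6))) = Mul(-65, Add(Rational(11, 40), Rational(6, 5))) = Mul(-65, Rational(59, 40)) = Rational(-767, 8)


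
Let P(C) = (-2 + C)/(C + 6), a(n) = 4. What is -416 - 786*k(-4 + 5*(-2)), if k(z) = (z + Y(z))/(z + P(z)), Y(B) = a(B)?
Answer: -1071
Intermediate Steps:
P(C) = (-2 + C)/(6 + C)
Y(B) = 4
k(z) = (4 + z)/(z + (-2 + z)/(6 + z)) (k(z) = (z + 4)/(z + (-2 + z)/(6 + z)) = (4 + z)/(z + (-2 + z)/(6 + z)))
-416 - 786*k(-4 + 5*(-2)) = -416 - 786*(4 + (-4 + 5*(-2)))*(6 + (-4 + 5*(-2)))/(-2 + (-4 + 5*(-2)) + (-4 + 5*(-2))*(6 + (-4 + 5*(-2)))) = -416 - 786*(4 + (-4 - 10))*(6 + (-4 - 10))/(-2 + (-4 - 10) + (-4 - 10)*(6 + (-4 - 10))) = -416 - 786*(4 - 14)*(6 - 14)/(-2 - 14 - 14*(6 - 14)) = -416 - 786*(-10)*(-8)/(-2 - 14 - 14*(-8)) = -416 - 786*(-10)*(-8)/(-2 - 14 + 112) = -416 - 786*(-10)*(-8)/96 = -416 - 131*(-10)*(-8)/16 = -416 - 786*⅚ = -416 - 655 = -1071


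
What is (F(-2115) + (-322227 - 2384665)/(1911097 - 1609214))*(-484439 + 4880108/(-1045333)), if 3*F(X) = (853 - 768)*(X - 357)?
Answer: 10708739041466270738540/315568262039 ≈ 3.3935e+10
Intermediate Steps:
F(X) = -10115 + 85*X/3 (F(X) = ((853 - 768)*(X - 357))/3 = (85*(-357 + X))/3 = (-30345 + 85*X)/3 = -10115 + 85*X/3)
(F(-2115) + (-322227 - 2384665)/(1911097 - 1609214))*(-484439 + 4880108/(-1045333)) = ((-10115 + (85/3)*(-2115)) + (-322227 - 2384665)/(1911097 - 1609214))*(-484439 + 4880108/(-1045333)) = ((-10115 - 59925) - 2706892/301883)*(-484439 + 4880108*(-1/1045333)) = (-70040 - 2706892*1/301883)*(-484439 - 4880108/1045333) = (-70040 - 2706892/301883)*(-506404953295/1045333) = -21146592212/301883*(-506404953295/1045333) = 10708739041466270738540/315568262039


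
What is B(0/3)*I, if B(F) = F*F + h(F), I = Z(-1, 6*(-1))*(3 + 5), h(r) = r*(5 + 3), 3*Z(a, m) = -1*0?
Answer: 0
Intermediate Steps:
Z(a, m) = 0 (Z(a, m) = (-1*0)/3 = (1/3)*0 = 0)
h(r) = 8*r (h(r) = r*8 = 8*r)
I = 0 (I = 0*(3 + 5) = 0*8 = 0)
B(F) = F**2 + 8*F (B(F) = F*F + 8*F = F**2 + 8*F)
B(0/3)*I = ((0/3)*(8 + 0/3))*0 = ((0*(1/3))*(8 + 0*(1/3)))*0 = (0*(8 + 0))*0 = (0*8)*0 = 0*0 = 0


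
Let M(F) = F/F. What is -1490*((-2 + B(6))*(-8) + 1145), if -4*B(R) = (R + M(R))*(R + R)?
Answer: -1980210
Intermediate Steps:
M(F) = 1
B(R) = -R*(1 + R)/2 (B(R) = -(R + 1)*(R + R)/4 = -(1 + R)*2*R/4 = -R*(1 + R)/2)
-1490*((-2 + B(6))*(-8) + 1145) = -1490*((-2 - ½*6*(1 + 6))*(-8) + 1145) = -1490*((-2 - ½*6*7)*(-8) + 1145) = -1490*((-2 - 21)*(-8) + 1145) = -1490*(-23*(-8) + 1145) = -1490*(184 + 1145) = -1490*1329 = -1980210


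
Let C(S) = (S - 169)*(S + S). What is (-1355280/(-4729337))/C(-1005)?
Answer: 22588/186000094873 ≈ 1.2144e-7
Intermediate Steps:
C(S) = 2*S*(-169 + S) (C(S) = (-169 + S)*(2*S) = 2*S*(-169 + S))
(-1355280/(-4729337))/C(-1005) = (-1355280/(-4729337))/((2*(-1005)*(-169 - 1005))) = (-1355280*(-1/4729337))/((2*(-1005)*(-1174))) = (1355280/4729337)/2359740 = (1355280/4729337)*(1/2359740) = 22588/186000094873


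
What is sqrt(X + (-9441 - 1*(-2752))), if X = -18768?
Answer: I*sqrt(25457) ≈ 159.55*I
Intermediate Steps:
sqrt(X + (-9441 - 1*(-2752))) = sqrt(-18768 + (-9441 - 1*(-2752))) = sqrt(-18768 + (-9441 + 2752)) = sqrt(-18768 - 6689) = sqrt(-25457) = I*sqrt(25457)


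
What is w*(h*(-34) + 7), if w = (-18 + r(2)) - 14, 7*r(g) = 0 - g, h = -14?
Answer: -15594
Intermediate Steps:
r(g) = -g/7 (r(g) = (0 - g)/7 = (-g)/7 = -g/7)
w = -226/7 (w = (-18 - 1/7*2) - 14 = (-18 - 2/7) - 14 = -128/7 - 14 = -226/7 ≈ -32.286)
w*(h*(-34) + 7) = -226*(-14*(-34) + 7)/7 = -226*(476 + 7)/7 = -226/7*483 = -15594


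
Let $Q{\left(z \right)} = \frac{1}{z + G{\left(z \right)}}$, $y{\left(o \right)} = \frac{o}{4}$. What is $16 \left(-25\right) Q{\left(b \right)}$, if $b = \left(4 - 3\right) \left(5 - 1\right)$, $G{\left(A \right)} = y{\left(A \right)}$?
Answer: $-80$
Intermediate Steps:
$y{\left(o \right)} = \frac{o}{4}$ ($y{\left(o \right)} = o \frac{1}{4} = \frac{o}{4}$)
$G{\left(A \right)} = \frac{A}{4}$
$b = 4$ ($b = 1 \cdot 4 = 4$)
$Q{\left(z \right)} = \frac{4}{5 z}$ ($Q{\left(z \right)} = \frac{1}{z + \frac{z}{4}} = \frac{1}{\frac{5}{4} z} = \frac{4}{5 z}$)
$16 \left(-25\right) Q{\left(b \right)} = 16 \left(-25\right) \frac{4}{5 \cdot 4} = - 400 \cdot \frac{4}{5} \cdot \frac{1}{4} = \left(-400\right) \frac{1}{5} = -80$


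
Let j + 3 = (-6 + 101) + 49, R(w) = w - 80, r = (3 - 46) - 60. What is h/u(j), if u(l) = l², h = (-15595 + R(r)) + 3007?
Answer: -1419/2209 ≈ -0.64237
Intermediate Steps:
r = -103 (r = -43 - 60 = -103)
R(w) = -80 + w
j = 141 (j = -3 + ((-6 + 101) + 49) = -3 + (95 + 49) = -3 + 144 = 141)
h = -12771 (h = (-15595 + (-80 - 103)) + 3007 = (-15595 - 183) + 3007 = -15778 + 3007 = -12771)
h/u(j) = -12771/(141²) = -12771/19881 = -12771*1/19881 = -1419/2209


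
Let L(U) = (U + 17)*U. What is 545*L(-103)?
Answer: 4827610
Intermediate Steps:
L(U) = U*(17 + U) (L(U) = (17 + U)*U = U*(17 + U))
545*L(-103) = 545*(-103*(17 - 103)) = 545*(-103*(-86)) = 545*8858 = 4827610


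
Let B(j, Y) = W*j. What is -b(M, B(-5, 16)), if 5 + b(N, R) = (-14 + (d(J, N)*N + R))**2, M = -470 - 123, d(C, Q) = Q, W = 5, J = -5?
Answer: -123629592095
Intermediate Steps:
B(j, Y) = 5*j
M = -593
b(N, R) = -5 + (-14 + R + N**2)**2 (b(N, R) = -5 + (-14 + (N*N + R))**2 = -5 + (-14 + (N**2 + R))**2 = -5 + (-14 + (R + N**2))**2 = -5 + (-14 + R + N**2)**2)
-b(M, B(-5, 16)) = -(-5 + (-14 + 5*(-5) + (-593)**2)**2) = -(-5 + (-14 - 25 + 351649)**2) = -(-5 + 351610**2) = -(-5 + 123629592100) = -1*123629592095 = -123629592095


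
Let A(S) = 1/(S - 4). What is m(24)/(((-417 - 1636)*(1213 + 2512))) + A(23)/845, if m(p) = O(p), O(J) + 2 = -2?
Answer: 1542329/24555881675 ≈ 6.2809e-5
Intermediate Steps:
A(S) = 1/(-4 + S)
O(J) = -4 (O(J) = -2 - 2 = -4)
m(p) = -4
m(24)/(((-417 - 1636)*(1213 + 2512))) + A(23)/845 = -4*1/((-417 - 1636)*(1213 + 2512)) + 1/((-4 + 23)*845) = -4/((-2053*3725)) + (1/845)/19 = -4/(-7647425) + (1/19)*(1/845) = -4*(-1/7647425) + 1/16055 = 4/7647425 + 1/16055 = 1542329/24555881675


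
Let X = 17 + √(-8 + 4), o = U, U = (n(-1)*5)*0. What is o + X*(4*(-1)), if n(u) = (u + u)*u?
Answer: -68 - 8*I ≈ -68.0 - 8.0*I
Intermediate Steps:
n(u) = 2*u² (n(u) = (2*u)*u = 2*u²)
U = 0 (U = ((2*(-1)²)*5)*0 = ((2*1)*5)*0 = (2*5)*0 = 10*0 = 0)
o = 0
X = 17 + 2*I (X = 17 + √(-4) = 17 + 2*I ≈ 17.0 + 2.0*I)
o + X*(4*(-1)) = 0 + (17 + 2*I)*(4*(-1)) = 0 + (17 + 2*I)*(-4) = 0 + (-68 - 8*I) = -68 - 8*I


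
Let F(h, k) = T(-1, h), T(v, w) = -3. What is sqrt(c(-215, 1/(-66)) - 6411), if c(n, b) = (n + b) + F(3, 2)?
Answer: I*sqrt(28875990)/66 ≈ 81.419*I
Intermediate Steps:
F(h, k) = -3
c(n, b) = -3 + b + n (c(n, b) = (n + b) - 3 = (b + n) - 3 = -3 + b + n)
sqrt(c(-215, 1/(-66)) - 6411) = sqrt((-3 + 1/(-66) - 215) - 6411) = sqrt((-3 - 1/66 - 215) - 6411) = sqrt(-14389/66 - 6411) = sqrt(-437515/66) = I*sqrt(28875990)/66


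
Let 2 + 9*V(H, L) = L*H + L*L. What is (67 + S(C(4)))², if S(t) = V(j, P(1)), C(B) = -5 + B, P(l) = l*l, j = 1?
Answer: 4489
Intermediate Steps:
P(l) = l²
V(H, L) = -2/9 + L²/9 + H*L/9 (V(H, L) = -2/9 + (L*H + L*L)/9 = -2/9 + (H*L + L²)/9 = -2/9 + (L² + H*L)/9 = -2/9 + (L²/9 + H*L/9) = -2/9 + L²/9 + H*L/9)
S(t) = 0 (S(t) = -2/9 + (1²)²/9 + (⅑)*1*1² = -2/9 + (⅑)*1² + (⅑)*1*1 = -2/9 + (⅑)*1 + ⅑ = -2/9 + ⅑ + ⅑ = 0)
(67 + S(C(4)))² = (67 + 0)² = 67² = 4489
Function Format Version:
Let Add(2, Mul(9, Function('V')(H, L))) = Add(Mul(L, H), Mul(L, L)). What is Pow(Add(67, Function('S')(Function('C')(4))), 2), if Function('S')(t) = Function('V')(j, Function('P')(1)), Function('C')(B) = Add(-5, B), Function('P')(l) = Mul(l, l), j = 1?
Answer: 4489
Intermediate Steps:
Function('P')(l) = Pow(l, 2)
Function('V')(H, L) = Add(Rational(-2, 9), Mul(Rational(1, 9), Pow(L, 2)), Mul(Rational(1, 9), H, L)) (Function('V')(H, L) = Add(Rational(-2, 9), Mul(Rational(1, 9), Add(Mul(L, H), Mul(L, L)))) = Add(Rational(-2, 9), Mul(Rational(1, 9), Add(Mul(H, L), Pow(L, 2)))) = Add(Rational(-2, 9), Mul(Rational(1, 9), Add(Pow(L, 2), Mul(H, L)))) = Add(Rational(-2, 9), Add(Mul(Rational(1, 9), Pow(L, 2)), Mul(Rational(1, 9), H, L))) = Add(Rational(-2, 9), Mul(Rational(1, 9), Pow(L, 2)), Mul(Rational(1, 9), H, L)))
Function('S')(t) = 0 (Function('S')(t) = Add(Rational(-2, 9), Mul(Rational(1, 9), Pow(Pow(1, 2), 2)), Mul(Rational(1, 9), 1, Pow(1, 2))) = Add(Rational(-2, 9), Mul(Rational(1, 9), Pow(1, 2)), Mul(Rational(1, 9), 1, 1)) = Add(Rational(-2, 9), Mul(Rational(1, 9), 1), Rational(1, 9)) = Add(Rational(-2, 9), Rational(1, 9), Rational(1, 9)) = 0)
Pow(Add(67, Function('S')(Function('C')(4))), 2) = Pow(Add(67, 0), 2) = Pow(67, 2) = 4489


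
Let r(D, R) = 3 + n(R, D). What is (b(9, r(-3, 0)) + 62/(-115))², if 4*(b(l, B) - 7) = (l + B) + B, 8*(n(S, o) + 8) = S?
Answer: 8162449/211600 ≈ 38.575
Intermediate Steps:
n(S, o) = -8 + S/8
r(D, R) = -5 + R/8 (r(D, R) = 3 + (-8 + R/8) = -5 + R/8)
b(l, B) = 7 + B/2 + l/4 (b(l, B) = 7 + ((l + B) + B)/4 = 7 + ((B + l) + B)/4 = 7 + (l + 2*B)/4 = 7 + (B/2 + l/4) = 7 + B/2 + l/4)
(b(9, r(-3, 0)) + 62/(-115))² = ((7 + (-5 + (⅛)*0)/2 + (¼)*9) + 62/(-115))² = ((7 + (-5 + 0)/2 + 9/4) + 62*(-1/115))² = ((7 + (½)*(-5) + 9/4) - 62/115)² = ((7 - 5/2 + 9/4) - 62/115)² = (27/4 - 62/115)² = (2857/460)² = 8162449/211600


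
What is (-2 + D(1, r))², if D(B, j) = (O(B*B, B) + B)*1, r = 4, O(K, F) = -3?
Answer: 16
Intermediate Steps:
D(B, j) = -3 + B (D(B, j) = (-3 + B)*1 = -3 + B)
(-2 + D(1, r))² = (-2 + (-3 + 1))² = (-2 - 2)² = (-4)² = 16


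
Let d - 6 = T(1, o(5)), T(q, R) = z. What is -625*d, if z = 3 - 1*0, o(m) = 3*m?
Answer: -5625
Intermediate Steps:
z = 3 (z = 3 + 0 = 3)
T(q, R) = 3
d = 9 (d = 6 + 3 = 9)
-625*d = -625*9 = -5625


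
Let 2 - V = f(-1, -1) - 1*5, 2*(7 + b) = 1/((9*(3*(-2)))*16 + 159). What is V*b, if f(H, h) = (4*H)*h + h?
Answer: -19742/705 ≈ -28.003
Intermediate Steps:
f(H, h) = h + 4*H*h (f(H, h) = 4*H*h + h = h + 4*H*h)
b = -9871/1410 (b = -7 + 1/(2*((9*(3*(-2)))*16 + 159)) = -7 + 1/(2*((9*(-6))*16 + 159)) = -7 + 1/(2*(-54*16 + 159)) = -7 + 1/(2*(-864 + 159)) = -7 + (½)/(-705) = -7 + (½)*(-1/705) = -7 - 1/1410 = -9871/1410 ≈ -7.0007)
V = 4 (V = 2 - (-(1 + 4*(-1)) - 1*5) = 2 - (-(1 - 4) - 5) = 2 - (-1*(-3) - 5) = 2 - (3 - 5) = 2 - 1*(-2) = 2 + 2 = 4)
V*b = 4*(-9871/1410) = -19742/705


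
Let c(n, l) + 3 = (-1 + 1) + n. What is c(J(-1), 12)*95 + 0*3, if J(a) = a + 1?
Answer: -285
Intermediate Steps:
J(a) = 1 + a
c(n, l) = -3 + n (c(n, l) = -3 + ((-1 + 1) + n) = -3 + (0 + n) = -3 + n)
c(J(-1), 12)*95 + 0*3 = (-3 + (1 - 1))*95 + 0*3 = (-3 + 0)*95 + 0 = -3*95 + 0 = -285 + 0 = -285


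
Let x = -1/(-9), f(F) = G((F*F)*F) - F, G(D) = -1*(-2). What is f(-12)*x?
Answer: 14/9 ≈ 1.5556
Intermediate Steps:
G(D) = 2
f(F) = 2 - F
x = ⅑ (x = -1*(-⅑) = ⅑ ≈ 0.11111)
f(-12)*x = (2 - 1*(-12))*(⅑) = (2 + 12)*(⅑) = 14*(⅑) = 14/9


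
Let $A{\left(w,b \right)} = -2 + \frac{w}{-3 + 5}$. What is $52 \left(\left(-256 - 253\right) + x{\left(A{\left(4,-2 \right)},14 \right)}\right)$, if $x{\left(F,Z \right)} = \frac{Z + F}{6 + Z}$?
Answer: $- \frac{132158}{5} \approx -26432.0$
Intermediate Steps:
$A{\left(w,b \right)} = -2 + \frac{w}{2}$
$x{\left(F,Z \right)} = \frac{F + Z}{6 + Z}$
$52 \left(\left(-256 - 253\right) + x{\left(A{\left(4,-2 \right)},14 \right)}\right) = 52 \left(\left(-256 - 253\right) + \frac{\left(-2 + \frac{1}{2} \cdot 4\right) + 14}{6 + 14}\right) = 52 \left(-509 + \frac{\left(-2 + 2\right) + 14}{20}\right) = 52 \left(-509 + \frac{0 + 14}{20}\right) = 52 \left(-509 + \frac{1}{20} \cdot 14\right) = 52 \left(-509 + \frac{7}{10}\right) = 52 \left(- \frac{5083}{10}\right) = - \frac{132158}{5}$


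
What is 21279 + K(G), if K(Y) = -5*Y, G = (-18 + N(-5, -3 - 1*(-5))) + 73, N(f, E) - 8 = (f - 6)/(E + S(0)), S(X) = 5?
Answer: 146803/7 ≈ 20972.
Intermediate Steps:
N(f, E) = 8 + (-6 + f)/(5 + E) (N(f, E) = 8 + (f - 6)/(E + 5) = 8 + (-6 + f)/(5 + E))
G = 430/7 (G = (-18 + (34 - 5 + 8*(-3 - 1*(-5)))/(5 + (-3 - 1*(-5)))) + 73 = (-18 + (34 - 5 + 8*(-3 + 5))/(5 + (-3 + 5))) + 73 = (-18 + (34 - 5 + 8*2)/(5 + 2)) + 73 = (-18 + (34 - 5 + 16)/7) + 73 = (-18 + (⅐)*45) + 73 = (-18 + 45/7) + 73 = -81/7 + 73 = 430/7 ≈ 61.429)
21279 + K(G) = 21279 - 5*430/7 = 21279 - 2150/7 = 146803/7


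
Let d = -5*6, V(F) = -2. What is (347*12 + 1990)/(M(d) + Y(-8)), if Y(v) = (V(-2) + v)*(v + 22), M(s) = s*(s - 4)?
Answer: 3077/440 ≈ 6.9932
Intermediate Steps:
d = -30
M(s) = s*(-4 + s)
Y(v) = (-2 + v)*(22 + v) (Y(v) = (-2 + v)*(v + 22) = (-2 + v)*(22 + v))
(347*12 + 1990)/(M(d) + Y(-8)) = (347*12 + 1990)/(-30*(-4 - 30) + (-44 + (-8)**2 + 20*(-8))) = (4164 + 1990)/(-30*(-34) + (-44 + 64 - 160)) = 6154/(1020 - 140) = 6154/880 = 6154*(1/880) = 3077/440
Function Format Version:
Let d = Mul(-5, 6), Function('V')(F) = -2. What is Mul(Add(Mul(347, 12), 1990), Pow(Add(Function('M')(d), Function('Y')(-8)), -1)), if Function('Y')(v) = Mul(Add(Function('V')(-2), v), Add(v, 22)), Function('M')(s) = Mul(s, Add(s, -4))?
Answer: Rational(3077, 440) ≈ 6.9932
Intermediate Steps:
d = -30
Function('M')(s) = Mul(s, Add(-4, s))
Function('Y')(v) = Mul(Add(-2, v), Add(22, v)) (Function('Y')(v) = Mul(Add(-2, v), Add(v, 22)) = Mul(Add(-2, v), Add(22, v)))
Mul(Add(Mul(347, 12), 1990), Pow(Add(Function('M')(d), Function('Y')(-8)), -1)) = Mul(Add(Mul(347, 12), 1990), Pow(Add(Mul(-30, Add(-4, -30)), Add(-44, Pow(-8, 2), Mul(20, -8))), -1)) = Mul(Add(4164, 1990), Pow(Add(Mul(-30, -34), Add(-44, 64, -160)), -1)) = Mul(6154, Pow(Add(1020, -140), -1)) = Mul(6154, Pow(880, -1)) = Mul(6154, Rational(1, 880)) = Rational(3077, 440)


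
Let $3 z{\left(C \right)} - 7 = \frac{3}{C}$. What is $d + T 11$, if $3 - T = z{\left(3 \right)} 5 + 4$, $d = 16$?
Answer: $- \frac{425}{3} \approx -141.67$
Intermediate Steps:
$z{\left(C \right)} = \frac{7}{3} + \frac{1}{C}$ ($z{\left(C \right)} = \frac{7}{3} + \frac{3 \frac{1}{C}}{3} = \frac{7}{3} + \frac{1}{C}$)
$T = - \frac{43}{3}$ ($T = 3 - \left(\left(\frac{7}{3} + \frac{1}{3}\right) 5 + 4\right) = 3 - \left(\frac{8}{3} \cdot 5 + 4\right) = 3 - \left(\frac{40}{3} + 4\right) = 3 - \frac{52}{3} = - \frac{43}{3} \approx -14.333$)
$d + T 11 = 16 - \frac{473}{3} = - \frac{425}{3}$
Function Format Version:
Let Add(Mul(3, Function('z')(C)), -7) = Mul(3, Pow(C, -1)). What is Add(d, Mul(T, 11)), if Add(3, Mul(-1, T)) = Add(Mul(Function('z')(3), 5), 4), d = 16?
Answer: Rational(-425, 3) ≈ -141.67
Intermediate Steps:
Function('z')(C) = Add(Rational(7, 3), Pow(C, -1)) (Function('z')(C) = Add(Rational(7, 3), Mul(Rational(1, 3), Mul(3, Pow(C, -1)))) = Add(Rational(7, 3), Pow(C, -1)))
T = Rational(-43, 3) (T = Add(3, Mul(-1, Add(Mul(Add(Rational(7, 3), Pow(3, -1)), 5), 4))) = Add(3, Mul(-1, Add(Mul(Add(Rational(7, 3), Rational(1, 3)), 5), 4))) = Add(3, Mul(-1, Add(Mul(Rational(8, 3), 5), 4))) = Add(3, Mul(-1, Add(Rational(40, 3), 4))) = Add(3, Mul(-1, Rational(52, 3))) = Add(3, Rational(-52, 3)) = Rational(-43, 3) ≈ -14.333)
Add(d, Mul(T, 11)) = Add(16, Mul(Rational(-43, 3), 11)) = Add(16, Rational(-473, 3)) = Rational(-425, 3)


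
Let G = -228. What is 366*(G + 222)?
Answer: -2196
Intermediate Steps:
366*(G + 222) = 366*(-228 + 222) = 366*(-6) = -2196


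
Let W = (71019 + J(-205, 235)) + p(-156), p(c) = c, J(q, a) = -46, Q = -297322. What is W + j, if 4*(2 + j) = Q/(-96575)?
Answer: 13678065911/193150 ≈ 70816.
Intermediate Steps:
W = 70817 (W = (71019 - 46) - 156 = 70973 - 156 = 70817)
j = -237639/193150 (j = -2 + (-297322/(-96575))/4 = -2 + (-297322*(-1/96575))/4 = -2 + (¼)*(297322/96575) = -2 + 148661/193150 = -237639/193150 ≈ -1.2303)
W + j = 70817 - 237639/193150 = 13678065911/193150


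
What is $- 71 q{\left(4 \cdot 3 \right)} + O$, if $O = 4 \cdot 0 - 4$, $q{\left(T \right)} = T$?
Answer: $-856$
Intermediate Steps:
$O = -4$ ($O = 0 - 4 = -4$)
$- 71 q{\left(4 \cdot 3 \right)} + O = - 71 \cdot 4 \cdot 3 - 4 = \left(-71\right) 12 - 4 = -852 - 4 = -856$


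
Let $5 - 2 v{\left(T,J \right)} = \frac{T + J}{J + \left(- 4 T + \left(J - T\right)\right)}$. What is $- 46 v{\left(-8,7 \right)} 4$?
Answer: $- \frac{12466}{27} \approx -461.7$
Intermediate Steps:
$v{\left(T,J \right)} = \frac{5}{2} - \frac{J + T}{2 \left(- 5 T + 2 J\right)}$ ($v{\left(T,J \right)} = \frac{5}{2} - \frac{\left(T + J\right) \frac{1}{J + \left(- 4 T + \left(J - T\right)\right)}}{2} = \frac{5}{2} - \frac{\left(J + T\right) \frac{1}{J + \left(J - 5 T\right)}}{2} = \frac{5}{2} - \frac{\left(J + T\right) \frac{1}{- 5 T + 2 J}}{2} = \frac{5}{2} - \frac{\frac{1}{- 5 T + 2 J} \left(J + T\right)}{2} = \frac{5}{2} - \frac{J + T}{2 \left(- 5 T + 2 J\right)}$)
$- 46 v{\left(-8,7 \right)} 4 = - 46 \frac{\left(-26\right) \left(-8\right) + 9 \cdot 7}{2 \left(\left(-5\right) \left(-8\right) + 2 \cdot 7\right)} 4 = - 46 \frac{208 + 63}{2 \left(40 + 14\right)} 4 = - 46 \cdot \frac{1}{2} \cdot \frac{1}{54} \cdot 271 \cdot 4 = \left(-46\right) \frac{271}{108} \cdot 4 = \left(- \frac{6233}{54}\right) 4 = - \frac{12466}{27}$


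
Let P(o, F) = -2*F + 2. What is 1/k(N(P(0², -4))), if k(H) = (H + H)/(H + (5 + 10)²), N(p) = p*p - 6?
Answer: 319/188 ≈ 1.6968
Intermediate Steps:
P(o, F) = 2 - 2*F
N(p) = -6 + p² (N(p) = p² - 6 = -6 + p²)
k(H) = 2*H/(225 + H) (k(H) = (2*H)/(H + 15²) = (2*H)/(H + 225) = (2*H)/(225 + H) = 2*H/(225 + H))
1/k(N(P(0², -4))) = 1/(2*(-6 + (2 - 2*(-4))²)/(225 + (-6 + (2 - 2*(-4))²))) = 1/(2*(-6 + (2 + 8)²)/(225 + (-6 + (2 + 8)²))) = 1/(2*(-6 + 10²)/(225 + (-6 + 10²))) = 1/(2*(-6 + 100)/(225 + (-6 + 100))) = 1/(2*94/(225 + 94)) = 1/(2*94/319) = 1/(2*94*(1/319)) = 1/(188/319) = 319/188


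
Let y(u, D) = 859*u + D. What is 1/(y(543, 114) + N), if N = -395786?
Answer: 1/70765 ≈ 1.4131e-5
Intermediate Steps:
y(u, D) = D + 859*u
1/(y(543, 114) + N) = 1/((114 + 859*543) - 395786) = 1/((114 + 466437) - 395786) = 1/(466551 - 395786) = 1/70765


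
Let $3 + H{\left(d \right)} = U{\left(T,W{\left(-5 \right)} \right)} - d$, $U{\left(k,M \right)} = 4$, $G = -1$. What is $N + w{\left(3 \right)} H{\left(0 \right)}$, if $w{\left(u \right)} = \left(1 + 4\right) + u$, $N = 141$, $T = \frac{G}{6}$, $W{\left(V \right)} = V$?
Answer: $149$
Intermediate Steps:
$T = - \frac{1}{6} \approx -0.16667$
$H{\left(d \right)} = 1 - d$ ($H{\left(d \right)} = -3 - \left(-4 + d\right) = 1 - d$)
$w{\left(u \right)} = 5 + u$
$N + w{\left(3 \right)} H{\left(0 \right)} = 141 + \left(5 + 3\right) \left(1 - 0\right) = 141 + 8 \left(1 + 0\right) = 141 + 8 \cdot 1 = 141 + 8 = 149$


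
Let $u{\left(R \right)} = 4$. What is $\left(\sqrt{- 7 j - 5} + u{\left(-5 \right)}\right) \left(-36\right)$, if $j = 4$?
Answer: $-144 - 36 i \sqrt{33} \approx -144.0 - 206.8 i$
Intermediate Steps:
$\left(\sqrt{- 7 j - 5} + u{\left(-5 \right)}\right) \left(-36\right) = \left(\sqrt{\left(-7\right) 4 - 5} + 4\right) \left(-36\right) = \left(\sqrt{-28 - 5} + 4\right) \left(-36\right) = \left(\sqrt{-33} + 4\right) \left(-36\right) = \left(i \sqrt{33} + 4\right) \left(-36\right) = \left(4 + i \sqrt{33}\right) \left(-36\right) = -144 - 36 i \sqrt{33}$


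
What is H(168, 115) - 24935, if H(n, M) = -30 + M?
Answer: -24850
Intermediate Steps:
H(168, 115) - 24935 = (-30 + 115) - 24935 = 85 - 24935 = -24850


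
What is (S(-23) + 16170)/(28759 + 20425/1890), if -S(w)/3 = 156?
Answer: 5935356/10874987 ≈ 0.54578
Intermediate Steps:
S(w) = -468 (S(w) = -3*156 = -468)
(S(-23) + 16170)/(28759 + 20425/1890) = (-468 + 16170)/(28759 + 20425/1890) = 15702/(28759 + 20425*(1/1890)) = 15702/(28759 + 4085/378) = 15702/(10874987/378) = 15702*(378/10874987) = 5935356/10874987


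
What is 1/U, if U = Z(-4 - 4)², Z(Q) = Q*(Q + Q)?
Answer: 1/16384 ≈ 6.1035e-5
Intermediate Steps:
Z(Q) = 2*Q² (Z(Q) = Q*(2*Q) = 2*Q²)
U = 16384 (U = (2*(-4 - 4)²)² = (2*(-8)²)² = (2*64)² = 128² = 16384)
1/U = 1/16384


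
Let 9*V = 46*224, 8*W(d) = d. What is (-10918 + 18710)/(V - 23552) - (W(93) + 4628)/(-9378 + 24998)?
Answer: -253880587/393748960 ≈ -0.64478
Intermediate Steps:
W(d) = d/8
V = 10304/9 (V = (46*224)/9 = (⅑)*10304 = 10304/9 ≈ 1144.9)
(-10918 + 18710)/(V - 23552) - (W(93) + 4628)/(-9378 + 24998) = (-10918 + 18710)/(10304/9 - 23552) - ((⅛)*93 + 4628)/(-9378 + 24998) = 7792/(-201664/9) - (93/8 + 4628)/15620 = 7792*(-9/201664) - 37117/(8*15620) = -4383/12604 - 1*37117/124960 = -4383/12604 - 37117/124960 = -253880587/393748960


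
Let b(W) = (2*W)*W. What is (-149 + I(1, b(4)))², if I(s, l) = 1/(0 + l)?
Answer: 22724289/1024 ≈ 22192.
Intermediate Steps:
b(W) = 2*W²
I(s, l) = 1/l
(-149 + I(1, b(4)))² = (-149 + 1/(2*4²))² = (-149 + 1/(2*16))² = (-149 + 1/32)² = (-4767/32)² = 22724289/1024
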